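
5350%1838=1674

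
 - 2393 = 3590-5983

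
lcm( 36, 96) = 288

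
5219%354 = 263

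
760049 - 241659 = 518390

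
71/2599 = 71/2599 = 0.03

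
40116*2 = 80232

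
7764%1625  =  1264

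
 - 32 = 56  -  88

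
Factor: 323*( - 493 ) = - 17^2*19^1 *29^1 = - 159239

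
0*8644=0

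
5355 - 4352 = 1003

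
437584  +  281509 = 719093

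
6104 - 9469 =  - 3365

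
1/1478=1/1478 = 0.00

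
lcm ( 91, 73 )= 6643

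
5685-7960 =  - 2275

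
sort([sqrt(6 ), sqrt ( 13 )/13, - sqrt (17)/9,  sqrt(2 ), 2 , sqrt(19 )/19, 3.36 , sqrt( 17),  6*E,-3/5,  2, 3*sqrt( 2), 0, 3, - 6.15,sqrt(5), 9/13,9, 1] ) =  [ - 6.15, - 3/5, - sqrt ( 17 )/9 , 0,  sqrt(19) /19,sqrt(13 ) /13, 9/13,1, sqrt(2),2,2, sqrt(5),  sqrt(6), 3, 3.36, sqrt(17), 3 * sqrt (2 ), 9, 6 * E] 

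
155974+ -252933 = -96959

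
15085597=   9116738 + 5968859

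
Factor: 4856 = 2^3*607^1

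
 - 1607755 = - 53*30335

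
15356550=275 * 55842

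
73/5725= 73/5725 = 0.01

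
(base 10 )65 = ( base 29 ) 27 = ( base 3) 2102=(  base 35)1u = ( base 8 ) 101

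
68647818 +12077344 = 80725162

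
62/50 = 31/25   =  1.24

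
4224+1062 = 5286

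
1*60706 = 60706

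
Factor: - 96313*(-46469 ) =7^1*31^1*1499^1*13759^1=4475568797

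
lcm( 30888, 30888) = 30888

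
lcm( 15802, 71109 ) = 142218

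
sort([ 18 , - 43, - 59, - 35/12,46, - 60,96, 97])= [ - 60, - 59, - 43, - 35/12,18, 46, 96, 97 ]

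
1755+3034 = 4789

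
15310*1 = 15310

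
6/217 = 6/217 = 0.03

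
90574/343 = 90574/343 = 264.06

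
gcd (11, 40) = 1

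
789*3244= 2559516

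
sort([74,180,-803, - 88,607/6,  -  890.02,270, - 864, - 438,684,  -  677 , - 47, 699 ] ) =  [- 890.02, - 864, - 803, - 677, - 438 , - 88, - 47,74,607/6, 180, 270, 684,699]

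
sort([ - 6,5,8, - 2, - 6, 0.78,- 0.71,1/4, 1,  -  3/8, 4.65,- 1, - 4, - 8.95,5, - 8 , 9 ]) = [ - 8.95,- 8,-6 , - 6,  -  4,  -  2, - 1,-0.71 ,-3/8,1/4,0.78, 1, 4.65,5,  5, 8, 9 ] 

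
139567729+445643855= 585211584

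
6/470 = 3/235 = 0.01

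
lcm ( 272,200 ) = 6800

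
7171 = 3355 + 3816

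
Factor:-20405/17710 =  - 2^( - 1 )*23^(  -  1)*53^1 = - 53/46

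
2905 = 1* 2905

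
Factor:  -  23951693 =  - 541^1*44273^1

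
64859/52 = 64859/52 = 1247.29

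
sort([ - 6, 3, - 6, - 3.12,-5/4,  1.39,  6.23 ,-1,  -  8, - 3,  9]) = [ - 8, - 6, - 6, - 3.12,- 3 , - 5/4, - 1,1.39,3 , 6.23,9 ] 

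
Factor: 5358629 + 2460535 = 7819164= 2^2*3^2*217199^1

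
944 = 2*472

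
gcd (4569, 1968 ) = 3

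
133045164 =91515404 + 41529760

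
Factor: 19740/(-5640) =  - 7/2 = -2^( - 1 )*7^1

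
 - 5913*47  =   - 277911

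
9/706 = 9/706 = 0.01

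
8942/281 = 8942/281 = 31.82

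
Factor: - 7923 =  - 3^1*19^1 * 139^1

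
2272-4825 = -2553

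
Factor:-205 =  - 5^1*41^1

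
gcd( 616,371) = 7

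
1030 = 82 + 948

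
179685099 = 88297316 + 91387783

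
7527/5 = 7527/5 = 1505.40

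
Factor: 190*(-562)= - 106780 = - 2^2*5^1*19^1*281^1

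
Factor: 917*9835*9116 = 2^2*5^1*7^2*43^1  *53^1*131^1 * 281^1=82214423620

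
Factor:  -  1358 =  - 2^1*7^1*97^1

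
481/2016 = 481/2016= 0.24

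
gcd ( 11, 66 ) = 11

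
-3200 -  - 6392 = 3192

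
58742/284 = 29371/142 = 206.84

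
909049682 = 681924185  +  227125497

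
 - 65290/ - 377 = 65290/377 = 173.18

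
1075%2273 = 1075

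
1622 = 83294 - 81672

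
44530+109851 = 154381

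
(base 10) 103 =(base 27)3m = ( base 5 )403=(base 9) 124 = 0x67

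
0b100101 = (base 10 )37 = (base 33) 14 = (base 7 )52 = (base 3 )1101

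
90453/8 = 11306 + 5/8  =  11306.62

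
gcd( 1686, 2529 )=843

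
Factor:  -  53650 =-2^1*5^2*29^1*37^1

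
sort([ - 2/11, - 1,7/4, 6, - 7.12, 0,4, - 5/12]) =[ - 7.12 ,-1, - 5/12, - 2/11, 0, 7/4 , 4 , 6]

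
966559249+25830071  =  992389320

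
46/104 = 23/52 = 0.44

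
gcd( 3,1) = 1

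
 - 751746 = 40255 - 792001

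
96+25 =121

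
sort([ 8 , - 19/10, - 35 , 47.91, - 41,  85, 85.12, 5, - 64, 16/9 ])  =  [ - 64 , - 41,-35, - 19/10,16/9, 5, 8  ,  47.91,  85, 85.12] 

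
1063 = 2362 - 1299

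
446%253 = 193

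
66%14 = 10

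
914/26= 35 + 2/13  =  35.15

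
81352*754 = 61339408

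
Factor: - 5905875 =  - 3^1 * 5^3 * 15749^1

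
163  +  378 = 541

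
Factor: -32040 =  - 2^3*3^2*5^1*89^1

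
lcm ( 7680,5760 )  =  23040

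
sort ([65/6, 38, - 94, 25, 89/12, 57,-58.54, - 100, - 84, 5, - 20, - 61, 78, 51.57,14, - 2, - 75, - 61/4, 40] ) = [ - 100, - 94,-84,-75, - 61  ,  -  58.54, - 20, - 61/4,-2, 5 , 89/12, 65/6,14,  25,38, 40,51.57,57,78]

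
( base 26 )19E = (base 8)1634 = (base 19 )2ac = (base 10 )924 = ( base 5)12144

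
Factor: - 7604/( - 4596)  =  3^( - 1 )*383^(  -  1 )* 1901^1 = 1901/1149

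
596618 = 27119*22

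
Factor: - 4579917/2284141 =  -3^1*53^( - 1)*71^ ( - 1 )*607^ (-1 )*1526639^1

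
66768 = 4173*16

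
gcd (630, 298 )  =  2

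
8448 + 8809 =17257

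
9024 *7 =63168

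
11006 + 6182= 17188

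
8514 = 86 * 99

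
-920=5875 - 6795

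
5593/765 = 329/45=7.31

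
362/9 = 40+2/9 = 40.22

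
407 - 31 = 376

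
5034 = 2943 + 2091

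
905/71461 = 905/71461=0.01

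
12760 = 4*3190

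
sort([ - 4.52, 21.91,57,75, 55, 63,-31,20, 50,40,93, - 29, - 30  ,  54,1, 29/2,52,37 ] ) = [ - 31, - 30,  -  29, - 4.52,1,29/2,20  ,  21.91,37,  40,50, 52,54, 55,57,63, 75,93 ]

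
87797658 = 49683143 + 38114515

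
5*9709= 48545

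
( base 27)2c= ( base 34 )1w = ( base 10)66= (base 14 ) 4a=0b1000010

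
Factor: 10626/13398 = 23/29  =  23^1*29^( - 1 ) 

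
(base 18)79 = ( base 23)5k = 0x87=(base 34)3X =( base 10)135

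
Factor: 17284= 2^2*29^1 * 149^1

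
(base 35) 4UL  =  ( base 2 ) 1011101010011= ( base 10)5971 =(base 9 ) 8164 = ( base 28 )7H7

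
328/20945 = 328/20945 = 0.02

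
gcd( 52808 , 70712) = 8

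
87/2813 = 3/97 = 0.03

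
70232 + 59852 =130084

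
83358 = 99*842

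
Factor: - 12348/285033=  - 12/277  =  - 2^2*3^1*277^( - 1)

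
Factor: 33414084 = 2^2*3^2*11^1*19^1 *4441^1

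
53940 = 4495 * 12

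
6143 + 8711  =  14854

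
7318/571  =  12+466/571 = 12.82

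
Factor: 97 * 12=1164 = 2^2 * 3^1 * 97^1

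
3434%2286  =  1148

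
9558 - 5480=4078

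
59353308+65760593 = 125113901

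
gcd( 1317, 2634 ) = 1317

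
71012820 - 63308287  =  7704533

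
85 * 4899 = 416415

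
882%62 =14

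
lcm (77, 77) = 77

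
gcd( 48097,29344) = 7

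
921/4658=921/4658 = 0.20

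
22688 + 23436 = 46124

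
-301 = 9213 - 9514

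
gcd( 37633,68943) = 1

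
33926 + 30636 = 64562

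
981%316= 33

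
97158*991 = 96283578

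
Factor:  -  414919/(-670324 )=2^ (  -  2 )*17^1*103^ (-1) * 1627^( - 1)*24407^1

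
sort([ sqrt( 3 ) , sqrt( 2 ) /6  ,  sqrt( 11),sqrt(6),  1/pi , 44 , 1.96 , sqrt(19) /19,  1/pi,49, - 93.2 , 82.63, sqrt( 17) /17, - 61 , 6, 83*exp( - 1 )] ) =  [ - 93.2, - 61,sqrt( 19) /19,sqrt ( 2) /6 , sqrt ( 17)/17,  1/pi,  1/pi , sqrt (3) , 1.96 , sqrt ( 6),sqrt( 11 ),6 , 83*exp(-1 ), 44,  49,  82.63] 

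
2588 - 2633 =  - 45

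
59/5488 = 59/5488 = 0.01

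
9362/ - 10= - 937 + 4/5 = - 936.20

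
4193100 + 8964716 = 13157816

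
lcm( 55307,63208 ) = 442456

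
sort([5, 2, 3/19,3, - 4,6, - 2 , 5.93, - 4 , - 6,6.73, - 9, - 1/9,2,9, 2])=[  -  9, - 6, -4, - 4,-2,-1/9,3/19, 2,2, 2,3,5,  5.93,6,6.73,9] 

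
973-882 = 91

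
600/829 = 600/829 = 0.72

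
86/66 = 43/33=1.30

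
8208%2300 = 1308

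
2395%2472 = 2395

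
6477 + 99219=105696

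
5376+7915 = 13291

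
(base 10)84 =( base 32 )2K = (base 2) 1010100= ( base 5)314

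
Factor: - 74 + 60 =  - 2^1 * 7^1 = -14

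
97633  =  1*97633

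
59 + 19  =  78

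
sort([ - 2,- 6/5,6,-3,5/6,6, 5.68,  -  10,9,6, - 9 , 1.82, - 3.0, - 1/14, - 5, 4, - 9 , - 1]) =[ - 10, - 9 , - 9 , - 5,- 3 , - 3.0, - 2,  -  6/5, - 1, - 1/14,5/6, 1.82, 4, 5.68,6, 6,6,9 ]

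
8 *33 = 264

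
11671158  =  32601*358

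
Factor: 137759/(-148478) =-2^(-1) * 11^( - 1) * 17^(-1)*347^1 = -347/374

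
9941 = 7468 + 2473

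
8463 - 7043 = 1420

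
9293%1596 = 1313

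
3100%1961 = 1139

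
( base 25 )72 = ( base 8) 261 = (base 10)177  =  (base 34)57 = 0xB1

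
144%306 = 144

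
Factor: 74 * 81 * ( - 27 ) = -2^1*3^7*37^1 = -  161838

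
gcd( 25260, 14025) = 15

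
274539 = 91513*3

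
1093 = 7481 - 6388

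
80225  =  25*3209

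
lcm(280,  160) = 1120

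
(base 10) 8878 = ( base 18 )1974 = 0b10001010101110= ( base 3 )110011211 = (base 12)517A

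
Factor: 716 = 2^2*179^1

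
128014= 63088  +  64926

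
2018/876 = 2 + 133/438  =  2.30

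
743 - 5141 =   -  4398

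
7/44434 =7/44434=0.00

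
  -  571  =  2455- 3026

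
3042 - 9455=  - 6413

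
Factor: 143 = 11^1*13^1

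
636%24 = 12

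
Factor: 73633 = 7^1*67^1*157^1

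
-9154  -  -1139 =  -8015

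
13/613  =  13/613 = 0.02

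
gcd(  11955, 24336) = 3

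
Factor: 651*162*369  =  38915478 = 2^1*3^7*7^1*31^1 * 41^1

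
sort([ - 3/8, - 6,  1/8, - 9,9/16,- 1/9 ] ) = [ - 9, - 6, - 3/8, - 1/9,1/8, 9/16] 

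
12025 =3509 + 8516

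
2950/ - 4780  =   - 1 + 183/478  =  - 0.62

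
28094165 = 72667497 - 44573332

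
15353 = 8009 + 7344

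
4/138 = 2/69 = 0.03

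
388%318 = 70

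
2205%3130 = 2205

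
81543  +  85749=167292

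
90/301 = 90/301 =0.30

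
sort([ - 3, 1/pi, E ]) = [ - 3, 1/pi,E]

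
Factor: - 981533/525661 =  - 7^1 * 41^( - 1)*281^1*499^1*12821^( - 1 ) 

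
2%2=0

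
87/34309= 87/34309=0.00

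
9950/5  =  1990 =1990.00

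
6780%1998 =786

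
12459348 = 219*56892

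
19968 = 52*384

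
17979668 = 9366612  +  8613056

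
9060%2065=800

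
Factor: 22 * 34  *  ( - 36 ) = - 2^4*3^2*11^1*17^1 = -26928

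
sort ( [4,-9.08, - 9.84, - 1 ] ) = [ - 9.84 , - 9.08,  -  1 , 4 ]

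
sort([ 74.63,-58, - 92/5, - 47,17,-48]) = [ - 58, - 48,-47, - 92/5,17,74.63]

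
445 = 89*5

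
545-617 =-72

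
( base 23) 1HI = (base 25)1cd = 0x3AA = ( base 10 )938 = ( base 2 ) 1110101010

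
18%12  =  6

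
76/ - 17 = -5 + 9/17=- 4.47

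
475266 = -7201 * ( - 66) 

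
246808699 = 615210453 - 368401754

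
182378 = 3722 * 49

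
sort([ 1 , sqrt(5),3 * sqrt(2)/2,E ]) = [1,3*sqrt(2 ) /2,sqrt( 5),E ] 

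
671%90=41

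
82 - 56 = 26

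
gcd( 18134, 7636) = 2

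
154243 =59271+94972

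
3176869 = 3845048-668179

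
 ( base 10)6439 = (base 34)5jd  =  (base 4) 1210213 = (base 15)1D94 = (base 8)14447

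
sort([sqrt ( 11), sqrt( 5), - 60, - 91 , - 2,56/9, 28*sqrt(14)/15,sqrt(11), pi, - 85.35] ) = [ -91 , - 85.35,- 60,  -  2, sqrt( 5 ), pi, sqrt ( 11),sqrt ( 11),56/9,28*sqrt(14)/15]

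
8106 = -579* ( - 14 ) 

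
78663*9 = 707967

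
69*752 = 51888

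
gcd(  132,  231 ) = 33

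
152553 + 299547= 452100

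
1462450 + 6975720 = 8438170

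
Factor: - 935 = - 5^1*11^1*17^1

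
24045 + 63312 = 87357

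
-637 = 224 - 861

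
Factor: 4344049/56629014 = 2^( - 1)*3^( -1)*13^( - 1) * 431^1*10079^1*726013^( - 1) 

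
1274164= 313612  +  960552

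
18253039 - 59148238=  - 40895199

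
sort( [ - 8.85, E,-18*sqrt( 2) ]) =[ - 18*sqrt( 2 ),- 8.85,  E]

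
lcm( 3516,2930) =17580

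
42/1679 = 42/1679 = 0.03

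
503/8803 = 503/8803=0.06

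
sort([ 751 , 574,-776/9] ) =[- 776/9, 574,751 ]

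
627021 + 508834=1135855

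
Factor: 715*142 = 2^1*5^1*11^1*13^1*71^1 = 101530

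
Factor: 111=3^1*37^1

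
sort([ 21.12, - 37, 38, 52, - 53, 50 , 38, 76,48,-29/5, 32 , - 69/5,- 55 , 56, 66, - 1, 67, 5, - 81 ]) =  [ - 81, - 55, - 53, - 37, - 69/5, - 29/5, - 1,5,21.12, 32,38,38, 48,50,52, 56, 66,  67,76 ]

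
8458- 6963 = 1495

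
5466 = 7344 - 1878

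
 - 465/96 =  - 155/32 = - 4.84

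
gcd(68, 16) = 4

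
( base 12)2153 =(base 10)3663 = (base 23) 6l6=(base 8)7117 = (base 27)50I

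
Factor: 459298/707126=619/953 = 619^1*953^( - 1) 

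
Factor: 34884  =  2^2*3^3 * 17^1*19^1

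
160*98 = 15680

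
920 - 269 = 651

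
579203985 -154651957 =424552028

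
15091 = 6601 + 8490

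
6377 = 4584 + 1793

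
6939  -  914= 6025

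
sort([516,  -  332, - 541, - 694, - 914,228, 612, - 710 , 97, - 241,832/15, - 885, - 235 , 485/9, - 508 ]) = [ - 914, - 885, - 710, - 694 , -541, - 508 , - 332,-241, - 235, 485/9,832/15, 97, 228, 516, 612]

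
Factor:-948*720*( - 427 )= 2^6*3^3*5^1*7^1*61^1 * 79^1 = 291453120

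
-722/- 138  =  5+16/69=5.23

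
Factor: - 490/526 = - 245/263 = - 5^1*7^2*263^ ( - 1) 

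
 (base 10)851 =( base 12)5ab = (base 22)1GF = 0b1101010011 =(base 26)16j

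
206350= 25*8254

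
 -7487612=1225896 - 8713508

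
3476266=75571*46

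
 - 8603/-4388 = 1 + 4215/4388 =1.96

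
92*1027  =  94484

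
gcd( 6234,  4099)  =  1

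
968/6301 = 968/6301 = 0.15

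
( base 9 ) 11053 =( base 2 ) 1110010101010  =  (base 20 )I6I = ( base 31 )7jm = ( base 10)7338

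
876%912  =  876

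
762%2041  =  762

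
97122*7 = 679854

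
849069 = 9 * 94341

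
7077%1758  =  45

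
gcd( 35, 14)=7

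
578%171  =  65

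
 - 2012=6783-8795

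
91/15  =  6+1/15=6.07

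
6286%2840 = 606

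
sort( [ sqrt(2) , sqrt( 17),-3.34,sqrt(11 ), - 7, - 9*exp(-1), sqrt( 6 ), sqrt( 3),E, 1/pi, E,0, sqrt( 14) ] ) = [ - 7, - 3.34,- 9*exp( - 1), 0,1/pi,sqrt( 2),sqrt ( 3 ),sqrt ( 6),E,E,sqrt(11 ),  sqrt( 14)  ,  sqrt( 17)] 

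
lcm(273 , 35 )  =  1365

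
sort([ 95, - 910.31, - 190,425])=[ - 910.31, - 190,95,  425]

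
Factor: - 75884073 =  - 3^1*17^1*199^1*7477^1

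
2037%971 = 95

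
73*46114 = 3366322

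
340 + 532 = 872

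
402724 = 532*757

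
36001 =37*973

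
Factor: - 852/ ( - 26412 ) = 1/31 = 31^( - 1 ) 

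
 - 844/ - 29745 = 844/29745 = 0.03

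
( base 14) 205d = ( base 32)5E3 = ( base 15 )19b6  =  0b1010111000011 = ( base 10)5571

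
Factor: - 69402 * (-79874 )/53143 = 2^2*3^1 *19^( - 1 )*43^1* 269^1*2797^( - 1)* 39937^1 = 5543415348/53143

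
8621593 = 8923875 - 302282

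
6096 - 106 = 5990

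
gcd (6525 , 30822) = 3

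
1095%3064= 1095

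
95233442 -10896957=84336485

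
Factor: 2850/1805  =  30/19=2^1*3^1*5^1*19^(-1)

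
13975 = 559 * 25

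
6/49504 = 3/24752 = 0.00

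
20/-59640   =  -1 + 2981/2982 = -0.00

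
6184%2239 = 1706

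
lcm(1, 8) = 8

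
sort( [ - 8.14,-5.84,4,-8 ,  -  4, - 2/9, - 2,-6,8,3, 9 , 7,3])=[ - 8.14, -8,-6, - 5.84, - 4,-2,-2/9, 3,  3,  4,7, 8,9]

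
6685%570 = 415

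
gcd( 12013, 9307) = 41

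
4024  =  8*503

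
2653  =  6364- 3711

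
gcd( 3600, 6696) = 72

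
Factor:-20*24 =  - 480 = -2^5*3^1*5^1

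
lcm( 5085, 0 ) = 0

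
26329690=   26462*995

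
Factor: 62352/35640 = 866/495  =  2^1*3^(-2 )*5^( - 1)*11^( - 1)*433^1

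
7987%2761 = 2465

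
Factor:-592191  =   - 3^5*2437^1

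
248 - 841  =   - 593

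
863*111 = 95793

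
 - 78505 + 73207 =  - 5298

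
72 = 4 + 68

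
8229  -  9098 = - 869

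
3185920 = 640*4978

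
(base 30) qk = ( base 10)800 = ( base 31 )PP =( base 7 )2222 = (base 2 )1100100000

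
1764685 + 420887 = 2185572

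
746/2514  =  373/1257=0.30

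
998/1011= 998/1011 = 0.99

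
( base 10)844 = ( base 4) 31030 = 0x34C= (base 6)3524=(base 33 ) PJ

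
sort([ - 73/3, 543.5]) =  [ - 73/3,543.5]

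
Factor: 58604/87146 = 2^1*7^2*13^1 * 23^1*43573^( - 1)  =  29302/43573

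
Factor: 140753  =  41^1*3433^1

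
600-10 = 590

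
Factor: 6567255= 3^2*5^1*19^1*7681^1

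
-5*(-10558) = 52790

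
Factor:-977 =-977^1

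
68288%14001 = 12284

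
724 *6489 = 4698036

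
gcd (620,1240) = 620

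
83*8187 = 679521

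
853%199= 57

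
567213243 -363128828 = 204084415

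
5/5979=5/5979 = 0.00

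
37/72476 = 37/72476 = 0.00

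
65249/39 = 65249/39=1673.05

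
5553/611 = 9+54/611 = 9.09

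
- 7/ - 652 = 7/652=0.01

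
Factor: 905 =5^1*181^1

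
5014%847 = 779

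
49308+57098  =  106406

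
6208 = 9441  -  3233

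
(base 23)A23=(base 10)5339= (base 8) 12333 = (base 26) 7n9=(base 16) 14db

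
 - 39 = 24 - 63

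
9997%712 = 29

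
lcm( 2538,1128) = 10152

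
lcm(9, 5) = 45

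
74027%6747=6557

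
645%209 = 18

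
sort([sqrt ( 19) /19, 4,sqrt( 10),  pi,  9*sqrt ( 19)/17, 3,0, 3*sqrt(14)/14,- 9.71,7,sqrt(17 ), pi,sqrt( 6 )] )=[ - 9.71,0, sqrt( 19)/19 , 3*sqrt(14 ) /14,9*sqrt(19 )/17, sqrt(6), 3,  pi , pi,  sqrt(10 ) , 4, sqrt( 17 ), 7]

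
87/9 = 29/3  =  9.67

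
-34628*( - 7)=242396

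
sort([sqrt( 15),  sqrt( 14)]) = [ sqrt( 14 ) , sqrt(15)] 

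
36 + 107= 143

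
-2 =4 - 6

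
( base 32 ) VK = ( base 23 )1L0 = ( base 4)33310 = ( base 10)1012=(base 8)1764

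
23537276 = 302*77938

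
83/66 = 83/66 =1.26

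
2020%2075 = 2020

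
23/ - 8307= - 1 + 8284/8307   =  - 0.00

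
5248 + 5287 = 10535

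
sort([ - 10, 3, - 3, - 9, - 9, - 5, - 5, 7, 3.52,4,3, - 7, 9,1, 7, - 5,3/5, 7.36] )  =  [ - 10,- 9, - 9,  -  7, - 5,-5, - 5, - 3,3/5,1,3,3, 3.52, 4 , 7, 7 , 7.36, 9 ]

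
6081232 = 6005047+76185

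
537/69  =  179/23 = 7.78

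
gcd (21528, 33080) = 8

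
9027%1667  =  692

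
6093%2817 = 459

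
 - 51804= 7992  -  59796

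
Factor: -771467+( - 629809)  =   - 2^2*3^1*17^1*6869^1 = - 1401276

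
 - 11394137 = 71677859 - 83071996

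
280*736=206080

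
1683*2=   3366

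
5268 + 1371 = 6639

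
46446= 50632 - 4186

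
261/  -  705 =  - 87/235 = -0.37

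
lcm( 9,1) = 9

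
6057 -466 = 5591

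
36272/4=9068 = 9068.00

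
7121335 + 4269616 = 11390951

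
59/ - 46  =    -  2 + 33/46 = - 1.28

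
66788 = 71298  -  4510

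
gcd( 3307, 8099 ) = 1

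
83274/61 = 83274/61  =  1365.15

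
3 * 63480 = 190440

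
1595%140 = 55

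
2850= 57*50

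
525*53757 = 28222425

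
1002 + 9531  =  10533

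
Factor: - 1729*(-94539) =163457931=3^1*7^1*13^1*19^1*31513^1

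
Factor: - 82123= -41^1*2003^1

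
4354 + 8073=12427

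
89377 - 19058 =70319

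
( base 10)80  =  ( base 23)3b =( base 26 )32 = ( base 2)1010000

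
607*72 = 43704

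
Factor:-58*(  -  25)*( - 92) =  - 2^3*5^2*23^1*29^1= -  133400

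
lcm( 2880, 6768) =135360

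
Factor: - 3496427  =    -  11^1 *317857^1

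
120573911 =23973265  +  96600646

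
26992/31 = 26992/31 = 870.71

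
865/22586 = 865/22586 = 0.04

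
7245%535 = 290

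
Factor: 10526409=3^3*389867^1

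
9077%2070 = 797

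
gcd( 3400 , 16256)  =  8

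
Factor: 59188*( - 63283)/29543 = - 2^2*11^2 * 31^( - 1)*523^1*953^( - 1) *14797^1 = - 3745594204/29543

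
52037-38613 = 13424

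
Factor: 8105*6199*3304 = 166002525080 = 2^3*5^1*7^1*59^1 *1621^1*6199^1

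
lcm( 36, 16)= 144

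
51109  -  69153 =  - 18044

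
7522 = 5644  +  1878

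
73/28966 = 73/28966 = 0.00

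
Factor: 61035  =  3^1*5^1*13^1*313^1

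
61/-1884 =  - 61/1884 = -0.03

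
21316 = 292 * 73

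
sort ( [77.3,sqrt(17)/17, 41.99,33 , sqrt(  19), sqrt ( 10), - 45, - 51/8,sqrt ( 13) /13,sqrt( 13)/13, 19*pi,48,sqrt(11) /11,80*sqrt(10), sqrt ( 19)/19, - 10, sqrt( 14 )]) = [ - 45, - 10,-51/8,sqrt(19) /19,sqrt(17) /17, sqrt (13)/13,sqrt (13)/13,sqrt (11) /11,sqrt( 10),sqrt(14), sqrt ( 19 ), 33,41.99, 48, 19*pi, 77.3, 80*sqrt( 10)]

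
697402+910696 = 1608098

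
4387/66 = 66 + 31/66=66.47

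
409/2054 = 409/2054 = 0.20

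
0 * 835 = 0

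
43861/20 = 2193 + 1/20  =  2193.05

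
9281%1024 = 65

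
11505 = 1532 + 9973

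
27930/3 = 9310 = 9310.00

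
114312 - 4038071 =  - 3923759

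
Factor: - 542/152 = -271/76 =- 2^( - 2) * 19^(  -  1)*271^1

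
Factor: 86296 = 2^3*7^1*23^1*67^1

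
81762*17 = 1389954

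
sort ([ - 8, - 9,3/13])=[ - 9, - 8,3/13]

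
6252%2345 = 1562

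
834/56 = 14 +25/28 = 14.89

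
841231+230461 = 1071692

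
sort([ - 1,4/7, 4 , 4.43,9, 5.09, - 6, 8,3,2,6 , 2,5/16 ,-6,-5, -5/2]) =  [ - 6, - 6, - 5, - 5/2, - 1,5/16,4/7,2,2 , 3, 4, 4.43 , 5.09, 6,  8,9] 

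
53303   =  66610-13307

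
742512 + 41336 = 783848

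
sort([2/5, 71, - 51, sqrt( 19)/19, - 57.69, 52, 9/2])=[-57.69, - 51,sqrt(19)/19,2/5 , 9/2,52 , 71]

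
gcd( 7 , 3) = 1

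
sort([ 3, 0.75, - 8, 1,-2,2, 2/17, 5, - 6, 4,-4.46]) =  [-8,-6,-4.46,-2,2/17,0.75, 1, 2,3, 4, 5]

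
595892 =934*638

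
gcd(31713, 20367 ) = 93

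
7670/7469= 1 + 201/7469 = 1.03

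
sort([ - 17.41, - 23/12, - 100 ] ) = [ - 100, - 17.41,-23/12]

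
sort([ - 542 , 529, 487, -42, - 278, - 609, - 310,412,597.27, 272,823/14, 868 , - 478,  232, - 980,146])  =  [ - 980, -609, - 542, - 478, - 310, - 278 ,- 42, 823/14, 146 , 232,  272 , 412,487,529,597.27,  868]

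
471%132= 75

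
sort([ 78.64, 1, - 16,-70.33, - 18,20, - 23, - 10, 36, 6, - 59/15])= [ - 70.33, - 23,-18, - 16, - 10, - 59/15, 1, 6, 20, 36,78.64 ] 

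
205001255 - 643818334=- 438817079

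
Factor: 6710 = 2^1 *5^1*11^1*61^1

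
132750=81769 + 50981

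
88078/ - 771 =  - 88078/771= - 114.24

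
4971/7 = 710 + 1/7 = 710.14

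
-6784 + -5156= - 11940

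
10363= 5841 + 4522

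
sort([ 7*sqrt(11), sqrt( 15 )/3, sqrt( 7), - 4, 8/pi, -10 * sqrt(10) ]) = [ - 10*sqrt(10) , - 4,sqrt(15 )/3, 8/pi,sqrt( 7 ),7*sqrt( 11) ] 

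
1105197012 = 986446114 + 118750898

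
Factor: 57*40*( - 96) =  - 218880 = -2^8*3^2*5^1*19^1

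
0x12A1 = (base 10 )4769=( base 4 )1022201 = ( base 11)3646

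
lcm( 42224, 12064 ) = 84448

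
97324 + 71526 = 168850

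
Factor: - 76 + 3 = -73^1 = - 73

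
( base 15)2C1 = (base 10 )631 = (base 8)1167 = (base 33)j4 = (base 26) o7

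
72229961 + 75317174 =147547135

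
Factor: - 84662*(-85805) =2^1*5^1*131^2*42331^1 = 7264422910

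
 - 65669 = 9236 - 74905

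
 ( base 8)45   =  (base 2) 100101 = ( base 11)34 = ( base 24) 1D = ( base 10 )37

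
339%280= 59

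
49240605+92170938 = 141411543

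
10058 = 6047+4011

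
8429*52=438308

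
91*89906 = 8181446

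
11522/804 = 14+133/402 = 14.33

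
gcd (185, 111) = 37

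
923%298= 29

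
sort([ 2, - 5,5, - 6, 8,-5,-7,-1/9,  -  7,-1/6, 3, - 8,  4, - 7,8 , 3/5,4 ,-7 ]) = [ - 8, - 7, - 7, - 7,-7, - 6 , - 5, - 5, - 1/6, - 1/9 , 3/5, 2,3, 4,  4,5, 8,8 ]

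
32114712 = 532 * 60366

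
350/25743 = 350/25743 = 0.01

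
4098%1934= 230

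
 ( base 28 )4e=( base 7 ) 240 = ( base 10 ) 126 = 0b1111110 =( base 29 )4A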